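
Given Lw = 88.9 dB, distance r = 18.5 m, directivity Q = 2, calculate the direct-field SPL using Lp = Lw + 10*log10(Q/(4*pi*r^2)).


4*pi*r^2 = 4*pi*18.5^2 = 4300.84 m^2
Q / (4*pi*r^2) = 2 / 4300.84 = 0.000465025
Lp = 88.9 + 10*log10(0.000465025) = 55.575 dB


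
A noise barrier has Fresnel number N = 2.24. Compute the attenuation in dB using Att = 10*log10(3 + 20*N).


3 + 20*N = 3 + 20*2.24 = 47.8
Att = 10*log10(47.8) = 16.794 dB


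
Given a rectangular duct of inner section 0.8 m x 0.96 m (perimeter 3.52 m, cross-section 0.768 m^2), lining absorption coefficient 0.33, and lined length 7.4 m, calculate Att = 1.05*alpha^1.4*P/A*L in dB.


alpha^1.4 = 0.33^1.4 = 0.211797
Attenuation rate = 1.05 * alpha^1.4 * P / A
= 1.05 * 0.211797 * 3.52 / 0.768 = 1.01927 dB/m
Total Att = 1.01927 * 7.4 = 7.5426 dB


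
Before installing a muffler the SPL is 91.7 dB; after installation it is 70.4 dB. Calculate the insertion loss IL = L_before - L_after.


Insertion loss = SPL without muffler - SPL with muffler
IL = 91.7 - 70.4 = 21.3 dB


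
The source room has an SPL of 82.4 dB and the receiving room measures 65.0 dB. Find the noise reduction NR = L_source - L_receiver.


NR = L_source - L_receiver (difference between source and receiving room levels)
NR = 82.4 - 65.0 = 17.4 dB


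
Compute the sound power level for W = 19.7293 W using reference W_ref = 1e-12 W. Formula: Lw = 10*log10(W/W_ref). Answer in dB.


W / W_ref = 19.7293 / 1e-12 = 1.97293e+13
Lw = 10 * log10(1.97293e+13) = 132.95 dB


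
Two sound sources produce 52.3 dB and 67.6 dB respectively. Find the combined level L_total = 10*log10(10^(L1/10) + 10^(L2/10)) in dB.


10^(52.3/10) = 169824
10^(67.6/10) = 5.7544e+06
Sum = 169824 + 5.7544e+06 = 5.92422e+06
L_total = 10*log10(5.92422e+06) = 67.726 dB


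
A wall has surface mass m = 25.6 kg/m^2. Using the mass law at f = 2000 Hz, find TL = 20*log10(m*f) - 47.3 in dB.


m * f = 25.6 * 2000 = 51200
20*log10(51200) = 94.1854 dB
TL = 94.1854 - 47.3 = 46.885 dB


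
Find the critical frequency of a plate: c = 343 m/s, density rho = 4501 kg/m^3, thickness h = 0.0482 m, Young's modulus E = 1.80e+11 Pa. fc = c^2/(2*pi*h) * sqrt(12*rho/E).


12*rho/E = 12*4501/1.80e+11 = 3.00067e-07
sqrt(12*rho/E) = sqrt(3.00067e-07) = 0.000547784
c^2/(2*pi*h) = 343^2/(2*pi*0.0482) = 388473
fc = 388473 * 0.000547784 = 212.8 Hz


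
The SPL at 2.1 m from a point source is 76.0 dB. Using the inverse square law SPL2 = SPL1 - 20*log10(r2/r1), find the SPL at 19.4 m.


r2/r1 = 19.4/2.1 = 9.2381
Correction = 20*log10(9.2381) = 19.3117 dB
SPL2 = 76.0 - 19.3117 = 56.688 dB


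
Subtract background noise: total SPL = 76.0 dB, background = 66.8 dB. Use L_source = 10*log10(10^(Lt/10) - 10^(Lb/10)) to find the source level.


10^(76.0/10) = 3.98107e+07
10^(66.8/10) = 4.7863e+06
Difference = 3.98107e+07 - 4.7863e+06 = 3.50244e+07
L_source = 10*log10(3.50244e+07) = 75.444 dB


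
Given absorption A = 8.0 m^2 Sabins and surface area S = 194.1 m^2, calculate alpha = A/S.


Absorption coefficient = absorbed power / incident power
alpha = A / S = 8.0 / 194.1 = 0.041216


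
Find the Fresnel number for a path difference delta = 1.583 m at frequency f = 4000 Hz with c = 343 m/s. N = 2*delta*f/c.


N = 2*delta*f/c = 2*delta/lambda, where lambda = c/f
lambda = 343 / 4000 = 0.08575 m
N = 2 * 1.583 / 0.08575 = 36.921


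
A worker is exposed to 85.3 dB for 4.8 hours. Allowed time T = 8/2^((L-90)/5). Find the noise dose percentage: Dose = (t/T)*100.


T_allowed = 8 / 2^((85.3 - 90)/5) = 15.3482 hr
Dose = 4.8 / 15.3482 * 100 = 31.274 %


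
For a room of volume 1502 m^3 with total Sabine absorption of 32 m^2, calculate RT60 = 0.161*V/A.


RT60 = 0.161 * 1502 / 32 = 7.5569 s


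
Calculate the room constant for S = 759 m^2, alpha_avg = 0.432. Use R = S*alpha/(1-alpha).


R = 759 * 0.432 / (1 - 0.432) = 577.27 m^2


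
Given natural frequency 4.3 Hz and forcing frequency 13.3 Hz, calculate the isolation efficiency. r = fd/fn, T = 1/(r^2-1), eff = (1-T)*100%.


r = 13.3 / 4.3 = 3.09302
r^2 - 1 = 3.09302^2 - 1 = 8.56677
T = 1/8.56677 = 0.11673
Efficiency = (1 - 0.11673)*100 = 88.327 %


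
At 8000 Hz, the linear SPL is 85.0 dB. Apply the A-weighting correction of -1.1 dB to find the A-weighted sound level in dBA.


A-weighting table: 8000 Hz -> -1.1 dB correction
SPL_A = SPL + correction = 85.0 + (-1.1) = 83.9 dBA


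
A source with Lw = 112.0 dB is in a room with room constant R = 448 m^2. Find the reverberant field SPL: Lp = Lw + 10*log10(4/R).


4/R = 4/448 = 0.00892857
Lp = 112.0 + 10*log10(0.00892857) = 91.508 dB


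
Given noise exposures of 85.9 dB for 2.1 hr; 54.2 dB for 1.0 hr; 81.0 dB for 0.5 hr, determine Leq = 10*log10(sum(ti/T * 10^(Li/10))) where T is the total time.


T_total = 2.1 + 1.0 + 0.5 = 3.6 hr
(2.1/3.6) * 10^(85.9/10) = 2.26943e+08
(1.0/3.6) * 10^(54.2/10) = 73063
(0.5/3.6) * 10^(81.0/10) = 1.74851e+07
Sum = 2.26943e+08 + 73063 + 1.74851e+07 = 2.44501e+08
Leq = 10*log10(2.44501e+08) = 83.883 dB


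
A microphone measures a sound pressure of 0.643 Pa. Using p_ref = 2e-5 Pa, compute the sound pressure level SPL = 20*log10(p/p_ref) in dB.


p / p_ref = 0.643 / 2e-5 = 32150
SPL = 20 * log10(32150) = 90.144 dB


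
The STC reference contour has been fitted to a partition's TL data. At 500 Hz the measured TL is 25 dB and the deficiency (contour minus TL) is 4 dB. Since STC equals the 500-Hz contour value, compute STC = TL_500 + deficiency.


By ASTM E413, STC = value of the fitted reference contour at 500 Hz.
Contour value at 500 Hz = TL_500 + deficiency = 25 + 4 = 29
STC = 29


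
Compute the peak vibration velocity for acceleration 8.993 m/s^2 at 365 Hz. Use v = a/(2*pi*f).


omega = 2*pi*f = 2*pi*365 = 2293.36 rad/s
v = a / omega = 8.993 / 2293.36 = 0.0039213 m/s


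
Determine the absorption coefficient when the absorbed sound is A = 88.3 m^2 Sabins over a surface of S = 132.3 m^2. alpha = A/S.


Absorption coefficient = absorbed power / incident power
alpha = A / S = 88.3 / 132.3 = 0.66742


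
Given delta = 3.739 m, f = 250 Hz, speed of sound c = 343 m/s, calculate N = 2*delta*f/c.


N = 2*delta*f/c = 2*delta/lambda, where lambda = c/f
lambda = 343 / 250 = 1.372 m
N = 2 * 3.739 / 1.372 = 5.4504


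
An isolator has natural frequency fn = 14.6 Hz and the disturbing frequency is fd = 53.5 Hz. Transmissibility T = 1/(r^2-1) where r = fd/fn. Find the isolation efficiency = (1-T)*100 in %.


r = 53.5 / 14.6 = 3.66438
r^2 - 1 = 3.66438^2 - 1 = 12.4277
T = 1/12.4277 = 0.0804654
Efficiency = (1 - 0.0804654)*100 = 91.953 %


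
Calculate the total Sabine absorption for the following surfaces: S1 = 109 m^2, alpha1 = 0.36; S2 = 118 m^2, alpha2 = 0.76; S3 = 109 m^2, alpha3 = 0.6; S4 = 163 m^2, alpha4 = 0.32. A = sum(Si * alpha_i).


109 * 0.36 = 39.24
118 * 0.76 = 89.68
109 * 0.6 = 65.4
163 * 0.32 = 52.16
A_total = 39.24 + 89.68 + 65.4 + 52.16 = 246.48 m^2


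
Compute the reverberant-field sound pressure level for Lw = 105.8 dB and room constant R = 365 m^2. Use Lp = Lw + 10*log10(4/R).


4/R = 4/365 = 0.0109589
Lp = 105.8 + 10*log10(0.0109589) = 86.198 dB


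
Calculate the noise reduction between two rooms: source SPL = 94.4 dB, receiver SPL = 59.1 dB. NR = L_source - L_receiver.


NR = L_source - L_receiver (difference between source and receiving room levels)
NR = 94.4 - 59.1 = 35.3 dB


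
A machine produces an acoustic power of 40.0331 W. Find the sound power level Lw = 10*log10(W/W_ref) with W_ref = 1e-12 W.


W / W_ref = 40.0331 / 1e-12 = 4.00331e+13
Lw = 10 * log10(4.00331e+13) = 136.02 dB


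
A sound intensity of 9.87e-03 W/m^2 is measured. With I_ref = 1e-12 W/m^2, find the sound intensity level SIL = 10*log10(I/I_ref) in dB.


I / I_ref = 9.87e-03 / 1e-12 = 9.87e+09
SIL = 10 * log10(9.87e+09) = 99.943 dB


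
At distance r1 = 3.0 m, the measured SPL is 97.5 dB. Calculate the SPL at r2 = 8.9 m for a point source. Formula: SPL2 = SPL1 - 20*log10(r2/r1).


r2/r1 = 8.9/3.0 = 2.96667
Correction = 20*log10(2.96667) = 9.44538 dB
SPL2 = 97.5 - 9.44538 = 88.055 dB


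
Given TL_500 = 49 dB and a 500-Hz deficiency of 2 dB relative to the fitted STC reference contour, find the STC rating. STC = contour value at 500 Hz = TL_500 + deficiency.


By ASTM E413, STC = value of the fitted reference contour at 500 Hz.
Contour value at 500 Hz = TL_500 + deficiency = 49 + 2 = 51
STC = 51


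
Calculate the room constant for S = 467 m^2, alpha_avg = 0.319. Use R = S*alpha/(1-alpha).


R = 467 * 0.319 / (1 - 0.319) = 218.76 m^2


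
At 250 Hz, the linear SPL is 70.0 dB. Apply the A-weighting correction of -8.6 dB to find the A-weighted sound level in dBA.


A-weighting table: 250 Hz -> -8.6 dB correction
SPL_A = SPL + correction = 70.0 + (-8.6) = 61.4 dBA


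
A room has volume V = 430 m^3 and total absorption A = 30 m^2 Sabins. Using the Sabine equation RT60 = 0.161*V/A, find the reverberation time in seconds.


RT60 = 0.161 * 430 / 30 = 2.3077 s


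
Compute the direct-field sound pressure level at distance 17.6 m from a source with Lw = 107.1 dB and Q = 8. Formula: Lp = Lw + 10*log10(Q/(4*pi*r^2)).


4*pi*r^2 = 4*pi*17.6^2 = 3892.56 m^2
Q / (4*pi*r^2) = 8 / 3892.56 = 0.0020552
Lp = 107.1 + 10*log10(0.0020552) = 80.229 dB


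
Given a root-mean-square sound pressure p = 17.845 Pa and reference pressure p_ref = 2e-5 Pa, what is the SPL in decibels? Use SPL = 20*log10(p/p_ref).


p / p_ref = 17.845 / 2e-5 = 892250
SPL = 20 * log10(892250) = 119.01 dB


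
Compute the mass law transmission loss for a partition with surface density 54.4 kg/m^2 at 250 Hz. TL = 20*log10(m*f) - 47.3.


m * f = 54.4 * 250 = 13600
20*log10(13600) = 82.6708 dB
TL = 82.6708 - 47.3 = 35.371 dB


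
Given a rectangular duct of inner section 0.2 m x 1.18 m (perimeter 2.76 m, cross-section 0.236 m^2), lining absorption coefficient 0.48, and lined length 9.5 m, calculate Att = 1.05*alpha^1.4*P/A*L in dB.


alpha^1.4 = 0.48^1.4 = 0.35788
Attenuation rate = 1.05 * alpha^1.4 * P / A
= 1.05 * 0.35788 * 2.76 / 0.236 = 4.39465 dB/m
Total Att = 4.39465 * 9.5 = 41.749 dB


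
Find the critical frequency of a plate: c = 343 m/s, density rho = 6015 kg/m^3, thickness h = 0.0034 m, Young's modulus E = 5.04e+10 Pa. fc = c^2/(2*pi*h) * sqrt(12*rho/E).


12*rho/E = 12*6015/5.04e+10 = 1.43214e-06
sqrt(12*rho/E) = sqrt(1.43214e-06) = 0.00119672
c^2/(2*pi*h) = 343^2/(2*pi*0.0034) = 5.50718e+06
fc = 5.50718e+06 * 0.00119672 = 6590.6 Hz


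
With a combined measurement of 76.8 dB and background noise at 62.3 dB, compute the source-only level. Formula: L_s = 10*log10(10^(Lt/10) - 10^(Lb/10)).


10^(76.8/10) = 4.7863e+07
10^(62.3/10) = 1.69824e+06
Difference = 4.7863e+07 - 1.69824e+06 = 4.61648e+07
L_source = 10*log10(4.61648e+07) = 76.643 dB


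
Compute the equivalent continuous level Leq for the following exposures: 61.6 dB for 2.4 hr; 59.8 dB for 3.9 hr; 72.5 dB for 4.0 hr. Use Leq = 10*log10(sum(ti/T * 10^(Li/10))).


T_total = 2.4 + 3.9 + 4.0 = 10.3 hr
(2.4/10.3) * 10^(61.6/10) = 336801
(3.9/10.3) * 10^(59.8/10) = 361599
(4.0/10.3) * 10^(72.5/10) = 6.90594e+06
Sum = 336801 + 361599 + 6.90594e+06 = 7.60434e+06
Leq = 10*log10(7.60434e+06) = 68.811 dB


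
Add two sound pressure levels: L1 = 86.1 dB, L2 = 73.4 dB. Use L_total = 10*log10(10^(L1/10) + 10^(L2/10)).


10^(86.1/10) = 4.0738e+08
10^(73.4/10) = 2.18776e+07
Sum = 4.0738e+08 + 2.18776e+07 = 4.29258e+08
L_total = 10*log10(4.29258e+08) = 86.327 dB


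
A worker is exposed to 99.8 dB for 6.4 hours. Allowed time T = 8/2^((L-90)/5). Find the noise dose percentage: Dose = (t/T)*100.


T_allowed = 8 / 2^((99.8 - 90)/5) = 2.05623 hr
Dose = 6.4 / 2.05623 * 100 = 311.25 %


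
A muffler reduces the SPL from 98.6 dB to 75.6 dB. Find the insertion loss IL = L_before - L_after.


Insertion loss = SPL without muffler - SPL with muffler
IL = 98.6 - 75.6 = 23 dB


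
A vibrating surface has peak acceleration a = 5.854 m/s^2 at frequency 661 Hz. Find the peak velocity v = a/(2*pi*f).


omega = 2*pi*f = 2*pi*661 = 4153.19 rad/s
v = a / omega = 5.854 / 4153.19 = 0.0014095 m/s


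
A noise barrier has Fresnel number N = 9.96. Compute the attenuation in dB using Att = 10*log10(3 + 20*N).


3 + 20*N = 3 + 20*9.96 = 202.2
Att = 10*log10(202.2) = 23.058 dB


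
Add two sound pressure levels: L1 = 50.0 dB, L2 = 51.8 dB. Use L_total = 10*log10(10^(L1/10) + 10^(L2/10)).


10^(50.0/10) = 100000
10^(51.8/10) = 151356
Sum = 100000 + 151356 = 251356
L_total = 10*log10(251356) = 54.003 dB


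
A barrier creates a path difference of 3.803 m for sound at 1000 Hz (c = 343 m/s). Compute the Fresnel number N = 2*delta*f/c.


N = 2*delta*f/c = 2*delta/lambda, where lambda = c/f
lambda = 343 / 1000 = 0.343 m
N = 2 * 3.803 / 0.343 = 22.175


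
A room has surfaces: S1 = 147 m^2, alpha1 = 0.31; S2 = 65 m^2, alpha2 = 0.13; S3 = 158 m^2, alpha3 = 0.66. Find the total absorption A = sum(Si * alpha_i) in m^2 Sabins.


147 * 0.31 = 45.57
65 * 0.13 = 8.45
158 * 0.66 = 104.28
A_total = 45.57 + 8.45 + 104.28 = 158.3 m^2


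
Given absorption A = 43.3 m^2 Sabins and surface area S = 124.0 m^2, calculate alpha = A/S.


Absorption coefficient = absorbed power / incident power
alpha = A / S = 43.3 / 124.0 = 0.34919


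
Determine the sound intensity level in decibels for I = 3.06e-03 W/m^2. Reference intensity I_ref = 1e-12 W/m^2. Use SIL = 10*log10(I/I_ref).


I / I_ref = 3.06e-03 / 1e-12 = 3.06e+09
SIL = 10 * log10(3.06e+09) = 94.857 dB


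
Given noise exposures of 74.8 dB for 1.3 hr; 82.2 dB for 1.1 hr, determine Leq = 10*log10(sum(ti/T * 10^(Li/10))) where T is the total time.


T_total = 1.3 + 1.1 = 2.4 hr
(1.3/2.4) * 10^(74.8/10) = 1.63581e+07
(1.1/2.4) * 10^(82.2/10) = 7.60644e+07
Sum = 1.63581e+07 + 7.60644e+07 = 9.24225e+07
Leq = 10*log10(9.24225e+07) = 79.658 dB


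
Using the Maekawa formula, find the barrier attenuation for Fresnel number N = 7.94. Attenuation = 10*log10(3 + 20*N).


3 + 20*N = 3 + 20*7.94 = 161.8
Att = 10*log10(161.8) = 22.09 dB


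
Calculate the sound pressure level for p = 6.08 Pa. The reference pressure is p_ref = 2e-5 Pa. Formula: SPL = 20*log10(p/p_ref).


p / p_ref = 6.08 / 2e-5 = 304000
SPL = 20 * log10(304000) = 109.66 dB


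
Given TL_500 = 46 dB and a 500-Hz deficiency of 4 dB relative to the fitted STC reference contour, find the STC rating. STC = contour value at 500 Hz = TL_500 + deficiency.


By ASTM E413, STC = value of the fitted reference contour at 500 Hz.
Contour value at 500 Hz = TL_500 + deficiency = 46 + 4 = 50
STC = 50


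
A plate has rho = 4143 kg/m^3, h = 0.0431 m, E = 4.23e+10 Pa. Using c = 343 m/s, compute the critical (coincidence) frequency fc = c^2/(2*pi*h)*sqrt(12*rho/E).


12*rho/E = 12*4143/4.23e+10 = 1.17532e-06
sqrt(12*rho/E) = sqrt(1.17532e-06) = 0.00108412
c^2/(2*pi*h) = 343^2/(2*pi*0.0431) = 434441
fc = 434441 * 0.00108412 = 470.99 Hz


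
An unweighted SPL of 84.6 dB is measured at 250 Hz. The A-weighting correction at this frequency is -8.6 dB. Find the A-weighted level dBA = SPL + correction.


A-weighting table: 250 Hz -> -8.6 dB correction
SPL_A = SPL + correction = 84.6 + (-8.6) = 76 dBA


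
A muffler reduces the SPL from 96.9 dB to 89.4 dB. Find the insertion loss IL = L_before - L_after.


Insertion loss = SPL without muffler - SPL with muffler
IL = 96.9 - 89.4 = 7.5 dB


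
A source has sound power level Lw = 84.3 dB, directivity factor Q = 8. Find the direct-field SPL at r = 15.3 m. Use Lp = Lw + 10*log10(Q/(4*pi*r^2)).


4*pi*r^2 = 4*pi*15.3^2 = 2941.66 m^2
Q / (4*pi*r^2) = 8 / 2941.66 = 0.00271955
Lp = 84.3 + 10*log10(0.00271955) = 58.645 dB


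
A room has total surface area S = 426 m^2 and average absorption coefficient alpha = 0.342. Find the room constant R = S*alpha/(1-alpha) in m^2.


R = 426 * 0.342 / (1 - 0.342) = 221.42 m^2


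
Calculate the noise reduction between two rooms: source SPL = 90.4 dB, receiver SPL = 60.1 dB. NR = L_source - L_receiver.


NR = L_source - L_receiver (difference between source and receiving room levels)
NR = 90.4 - 60.1 = 30.3 dB


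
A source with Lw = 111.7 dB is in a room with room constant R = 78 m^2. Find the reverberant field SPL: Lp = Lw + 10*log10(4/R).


4/R = 4/78 = 0.0512821
Lp = 111.7 + 10*log10(0.0512821) = 98.8 dB


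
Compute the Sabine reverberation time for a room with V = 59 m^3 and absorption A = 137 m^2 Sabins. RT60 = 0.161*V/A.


RT60 = 0.161 * 59 / 137 = 0.069336 s


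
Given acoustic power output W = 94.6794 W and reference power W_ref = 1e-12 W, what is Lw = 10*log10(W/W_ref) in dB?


W / W_ref = 94.6794 / 1e-12 = 9.46794e+13
Lw = 10 * log10(9.46794e+13) = 139.76 dB


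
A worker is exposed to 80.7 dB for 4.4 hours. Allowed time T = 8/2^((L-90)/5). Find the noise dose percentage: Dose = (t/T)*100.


T_allowed = 8 / 2^((80.7 - 90)/5) = 29.0406 hr
Dose = 4.4 / 29.0406 * 100 = 15.151 %


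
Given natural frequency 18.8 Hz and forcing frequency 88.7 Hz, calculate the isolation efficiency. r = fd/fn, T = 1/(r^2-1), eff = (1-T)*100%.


r = 88.7 / 18.8 = 4.71809
r^2 - 1 = 4.71809^2 - 1 = 21.2604
T = 1/21.2604 = 0.0470358
Efficiency = (1 - 0.0470358)*100 = 95.296 %


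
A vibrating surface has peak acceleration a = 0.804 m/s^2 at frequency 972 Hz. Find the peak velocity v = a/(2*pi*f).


omega = 2*pi*f = 2*pi*972 = 6107.26 rad/s
v = a / omega = 0.804 / 6107.26 = 0.00013165 m/s


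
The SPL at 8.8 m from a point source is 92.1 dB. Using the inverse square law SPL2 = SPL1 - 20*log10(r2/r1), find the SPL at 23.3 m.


r2/r1 = 23.3/8.8 = 2.64773
Correction = 20*log10(2.64773) = 8.45747 dB
SPL2 = 92.1 - 8.45747 = 83.643 dB


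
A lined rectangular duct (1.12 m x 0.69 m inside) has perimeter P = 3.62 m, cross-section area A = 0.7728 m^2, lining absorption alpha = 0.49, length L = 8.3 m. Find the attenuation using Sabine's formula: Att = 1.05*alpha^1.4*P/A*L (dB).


alpha^1.4 = 0.49^1.4 = 0.368362
Attenuation rate = 1.05 * alpha^1.4 * P / A
= 1.05 * 0.368362 * 3.62 / 0.7728 = 1.81178 dB/m
Total Att = 1.81178 * 8.3 = 15.038 dB


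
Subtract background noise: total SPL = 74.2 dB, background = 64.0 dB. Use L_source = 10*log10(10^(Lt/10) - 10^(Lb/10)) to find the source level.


10^(74.2/10) = 2.63027e+07
10^(64.0/10) = 2.51189e+06
Difference = 2.63027e+07 - 2.51189e+06 = 2.37908e+07
L_source = 10*log10(2.37908e+07) = 73.764 dB


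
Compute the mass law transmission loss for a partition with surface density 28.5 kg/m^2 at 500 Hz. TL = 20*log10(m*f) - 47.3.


m * f = 28.5 * 500 = 14250
20*log10(14250) = 83.0763 dB
TL = 83.0763 - 47.3 = 35.776 dB


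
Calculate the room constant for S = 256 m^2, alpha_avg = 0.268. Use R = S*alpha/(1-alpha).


R = 256 * 0.268 / (1 - 0.268) = 93.727 m^2


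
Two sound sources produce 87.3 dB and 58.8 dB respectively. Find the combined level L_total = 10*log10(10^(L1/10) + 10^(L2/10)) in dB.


10^(87.3/10) = 5.37032e+08
10^(58.8/10) = 758578
Sum = 5.37032e+08 + 758578 = 5.37791e+08
L_total = 10*log10(5.37791e+08) = 87.306 dB


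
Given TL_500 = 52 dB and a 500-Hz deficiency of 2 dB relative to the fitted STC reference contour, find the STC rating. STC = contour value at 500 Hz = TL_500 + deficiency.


By ASTM E413, STC = value of the fitted reference contour at 500 Hz.
Contour value at 500 Hz = TL_500 + deficiency = 52 + 2 = 54
STC = 54


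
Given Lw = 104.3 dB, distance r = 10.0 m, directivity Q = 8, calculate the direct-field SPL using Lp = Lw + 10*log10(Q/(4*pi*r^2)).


4*pi*r^2 = 4*pi*10.0^2 = 1256.64 m^2
Q / (4*pi*r^2) = 8 / 1256.64 = 0.00636618
Lp = 104.3 + 10*log10(0.00636618) = 82.339 dB


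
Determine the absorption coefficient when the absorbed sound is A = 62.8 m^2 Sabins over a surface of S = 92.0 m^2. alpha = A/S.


Absorption coefficient = absorbed power / incident power
alpha = A / S = 62.8 / 92.0 = 0.68261


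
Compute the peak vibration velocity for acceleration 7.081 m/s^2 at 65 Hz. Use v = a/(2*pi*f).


omega = 2*pi*f = 2*pi*65 = 408.407 rad/s
v = a / omega = 7.081 / 408.407 = 0.017338 m/s


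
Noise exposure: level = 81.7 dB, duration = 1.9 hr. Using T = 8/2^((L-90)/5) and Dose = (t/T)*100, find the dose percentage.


T_allowed = 8 / 2^((81.7 - 90)/5) = 25.2813 hr
Dose = 1.9 / 25.2813 * 100 = 7.5154 %


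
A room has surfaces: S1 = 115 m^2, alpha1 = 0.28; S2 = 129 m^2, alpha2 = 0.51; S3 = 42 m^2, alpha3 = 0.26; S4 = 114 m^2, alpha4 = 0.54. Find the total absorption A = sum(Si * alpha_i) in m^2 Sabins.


115 * 0.28 = 32.2
129 * 0.51 = 65.79
42 * 0.26 = 10.92
114 * 0.54 = 61.56
A_total = 32.2 + 65.79 + 10.92 + 61.56 = 170.47 m^2


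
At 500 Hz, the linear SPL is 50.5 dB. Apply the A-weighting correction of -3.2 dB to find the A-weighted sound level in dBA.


A-weighting table: 500 Hz -> -3.2 dB correction
SPL_A = SPL + correction = 50.5 + (-3.2) = 47.3 dBA


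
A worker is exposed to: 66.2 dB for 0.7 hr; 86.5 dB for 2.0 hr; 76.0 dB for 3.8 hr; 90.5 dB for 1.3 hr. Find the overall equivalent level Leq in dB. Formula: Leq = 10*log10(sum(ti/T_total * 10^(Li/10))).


T_total = 0.7 + 2.0 + 3.8 + 1.3 = 7.8 hr
(0.7/7.8) * 10^(66.2/10) = 374114
(2.0/7.8) * 10^(86.5/10) = 1.14534e+08
(3.8/7.8) * 10^(76.0/10) = 1.9395e+07
(1.3/7.8) * 10^(90.5/10) = 1.87003e+08
Sum = 374114 + 1.14534e+08 + 1.9395e+07 + 1.87003e+08 = 3.21306e+08
Leq = 10*log10(3.21306e+08) = 85.069 dB


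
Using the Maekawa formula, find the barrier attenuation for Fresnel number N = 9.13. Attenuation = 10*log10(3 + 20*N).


3 + 20*N = 3 + 20*9.13 = 185.6
Att = 10*log10(185.6) = 22.686 dB


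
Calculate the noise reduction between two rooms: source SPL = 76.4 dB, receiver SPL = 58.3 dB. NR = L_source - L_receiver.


NR = L_source - L_receiver (difference between source and receiving room levels)
NR = 76.4 - 58.3 = 18.1 dB


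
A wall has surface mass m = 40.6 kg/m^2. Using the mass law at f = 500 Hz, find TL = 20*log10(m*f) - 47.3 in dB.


m * f = 40.6 * 500 = 20300
20*log10(20300) = 86.1499 dB
TL = 86.1499 - 47.3 = 38.85 dB


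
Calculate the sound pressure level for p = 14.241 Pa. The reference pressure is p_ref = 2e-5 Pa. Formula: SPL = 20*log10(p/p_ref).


p / p_ref = 14.241 / 2e-5 = 712050
SPL = 20 * log10(712050) = 117.05 dB


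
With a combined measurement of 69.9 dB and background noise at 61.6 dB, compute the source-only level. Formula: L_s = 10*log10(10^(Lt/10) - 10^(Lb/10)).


10^(69.9/10) = 9.77237e+06
10^(61.6/10) = 1.44544e+06
Difference = 9.77237e+06 - 1.44544e+06 = 8.32693e+06
L_source = 10*log10(8.32693e+06) = 69.205 dB


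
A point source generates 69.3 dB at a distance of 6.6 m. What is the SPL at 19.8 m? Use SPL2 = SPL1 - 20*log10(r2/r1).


r2/r1 = 19.8/6.6 = 3
Correction = 20*log10(3) = 9.54243 dB
SPL2 = 69.3 - 9.54243 = 59.758 dB


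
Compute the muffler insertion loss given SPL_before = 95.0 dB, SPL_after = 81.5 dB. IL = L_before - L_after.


Insertion loss = SPL without muffler - SPL with muffler
IL = 95.0 - 81.5 = 13.5 dB


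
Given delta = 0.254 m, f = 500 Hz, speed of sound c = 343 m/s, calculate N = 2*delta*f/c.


N = 2*delta*f/c = 2*delta/lambda, where lambda = c/f
lambda = 343 / 500 = 0.686 m
N = 2 * 0.254 / 0.686 = 0.74052


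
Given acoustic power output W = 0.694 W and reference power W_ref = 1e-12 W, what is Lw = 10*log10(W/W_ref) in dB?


W / W_ref = 0.694 / 1e-12 = 6.94e+11
Lw = 10 * log10(6.94e+11) = 118.41 dB


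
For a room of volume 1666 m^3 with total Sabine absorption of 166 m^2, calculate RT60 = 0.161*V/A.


RT60 = 0.161 * 1666 / 166 = 1.6158 s


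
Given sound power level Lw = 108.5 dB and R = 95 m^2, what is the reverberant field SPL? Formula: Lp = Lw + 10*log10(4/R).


4/R = 4/95 = 0.0421053
Lp = 108.5 + 10*log10(0.0421053) = 94.743 dB


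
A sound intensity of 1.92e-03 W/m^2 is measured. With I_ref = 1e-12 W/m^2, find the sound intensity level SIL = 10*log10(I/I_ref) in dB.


I / I_ref = 1.92e-03 / 1e-12 = 1.92e+09
SIL = 10 * log10(1.92e+09) = 92.833 dB


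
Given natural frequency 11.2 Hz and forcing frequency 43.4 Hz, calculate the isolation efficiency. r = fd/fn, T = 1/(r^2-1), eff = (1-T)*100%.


r = 43.4 / 11.2 = 3.875
r^2 - 1 = 3.875^2 - 1 = 14.0156
T = 1/14.0156 = 0.0713491
Efficiency = (1 - 0.0713491)*100 = 92.865 %


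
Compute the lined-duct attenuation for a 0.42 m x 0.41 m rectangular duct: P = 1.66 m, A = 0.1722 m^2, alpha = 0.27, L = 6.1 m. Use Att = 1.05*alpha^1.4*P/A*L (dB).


alpha^1.4 = 0.27^1.4 = 0.159922
Attenuation rate = 1.05 * alpha^1.4 * P / A
= 1.05 * 0.159922 * 1.66 / 0.1722 = 1.61872 dB/m
Total Att = 1.61872 * 6.1 = 9.8742 dB


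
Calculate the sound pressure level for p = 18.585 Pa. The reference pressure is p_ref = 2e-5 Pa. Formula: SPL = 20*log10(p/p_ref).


p / p_ref = 18.585 / 2e-5 = 929250
SPL = 20 * log10(929250) = 119.36 dB


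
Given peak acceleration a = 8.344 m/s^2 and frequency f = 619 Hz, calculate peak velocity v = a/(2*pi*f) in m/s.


omega = 2*pi*f = 2*pi*619 = 3889.29 rad/s
v = a / omega = 8.344 / 3889.29 = 0.0021454 m/s


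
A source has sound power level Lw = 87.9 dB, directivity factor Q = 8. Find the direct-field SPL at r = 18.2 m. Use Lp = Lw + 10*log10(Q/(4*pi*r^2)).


4*pi*r^2 = 4*pi*18.2^2 = 4162.48 m^2
Q / (4*pi*r^2) = 8 / 4162.48 = 0.00192193
Lp = 87.9 + 10*log10(0.00192193) = 60.737 dB


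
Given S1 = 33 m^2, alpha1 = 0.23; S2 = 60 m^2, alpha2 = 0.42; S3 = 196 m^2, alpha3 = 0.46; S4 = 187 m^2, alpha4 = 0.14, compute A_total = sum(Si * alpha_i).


33 * 0.23 = 7.59
60 * 0.42 = 25.2
196 * 0.46 = 90.16
187 * 0.14 = 26.18
A_total = 7.59 + 25.2 + 90.16 + 26.18 = 149.13 m^2


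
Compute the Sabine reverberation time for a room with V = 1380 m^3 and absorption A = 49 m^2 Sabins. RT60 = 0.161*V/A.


RT60 = 0.161 * 1380 / 49 = 4.5343 s


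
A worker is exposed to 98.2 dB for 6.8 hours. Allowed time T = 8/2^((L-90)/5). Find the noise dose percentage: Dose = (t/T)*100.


T_allowed = 8 / 2^((98.2 - 90)/5) = 2.56685 hr
Dose = 6.8 / 2.56685 * 100 = 264.92 %


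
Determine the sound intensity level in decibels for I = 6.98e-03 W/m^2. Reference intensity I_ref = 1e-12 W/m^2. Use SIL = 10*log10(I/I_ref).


I / I_ref = 6.98e-03 / 1e-12 = 6.98e+09
SIL = 10 * log10(6.98e+09) = 98.439 dB


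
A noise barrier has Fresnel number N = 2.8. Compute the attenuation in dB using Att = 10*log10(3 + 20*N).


3 + 20*N = 3 + 20*2.8 = 59
Att = 10*log10(59) = 17.709 dB


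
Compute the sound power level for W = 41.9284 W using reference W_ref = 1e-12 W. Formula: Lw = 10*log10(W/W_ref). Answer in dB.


W / W_ref = 41.9284 / 1e-12 = 4.19284e+13
Lw = 10 * log10(4.19284e+13) = 136.23 dB


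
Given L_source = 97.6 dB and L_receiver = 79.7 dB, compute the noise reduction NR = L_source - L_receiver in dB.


NR = L_source - L_receiver (difference between source and receiving room levels)
NR = 97.6 - 79.7 = 17.9 dB


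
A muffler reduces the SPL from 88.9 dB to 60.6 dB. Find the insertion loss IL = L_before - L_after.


Insertion loss = SPL without muffler - SPL with muffler
IL = 88.9 - 60.6 = 28.3 dB


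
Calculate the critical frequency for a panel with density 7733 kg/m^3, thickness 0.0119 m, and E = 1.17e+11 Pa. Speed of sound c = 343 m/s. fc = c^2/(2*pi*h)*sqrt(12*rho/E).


12*rho/E = 12*7733/1.17e+11 = 7.93128e-07
sqrt(12*rho/E) = sqrt(7.93128e-07) = 0.000890577
c^2/(2*pi*h) = 343^2/(2*pi*0.0119) = 1.57348e+06
fc = 1.57348e+06 * 0.000890577 = 1401.3 Hz


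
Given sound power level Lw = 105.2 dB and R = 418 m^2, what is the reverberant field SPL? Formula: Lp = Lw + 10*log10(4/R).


4/R = 4/418 = 0.00956938
Lp = 105.2 + 10*log10(0.00956938) = 85.009 dB


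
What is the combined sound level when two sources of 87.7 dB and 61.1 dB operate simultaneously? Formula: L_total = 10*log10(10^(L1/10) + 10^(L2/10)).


10^(87.7/10) = 5.88844e+08
10^(61.1/10) = 1.28825e+06
Sum = 5.88844e+08 + 1.28825e+06 = 5.90132e+08
L_total = 10*log10(5.90132e+08) = 87.709 dB


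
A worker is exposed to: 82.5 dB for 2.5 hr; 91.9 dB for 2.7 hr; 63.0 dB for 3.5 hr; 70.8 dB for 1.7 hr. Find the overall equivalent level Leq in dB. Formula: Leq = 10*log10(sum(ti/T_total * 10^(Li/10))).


T_total = 2.5 + 2.7 + 3.5 + 1.7 = 10.4 hr
(2.5/10.4) * 10^(82.5/10) = 4.27471e+07
(2.7/10.4) * 10^(91.9/10) = 4.02097e+08
(3.5/10.4) * 10^(63.0/10) = 671483
(1.7/10.4) * 10^(70.8/10) = 1.96524e+06
Sum = 4.27471e+07 + 4.02097e+08 + 671483 + 1.96524e+06 = 4.47481e+08
Leq = 10*log10(4.47481e+08) = 86.508 dB


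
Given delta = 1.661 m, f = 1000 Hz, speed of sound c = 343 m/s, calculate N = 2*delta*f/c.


N = 2*delta*f/c = 2*delta/lambda, where lambda = c/f
lambda = 343 / 1000 = 0.343 m
N = 2 * 1.661 / 0.343 = 9.6851


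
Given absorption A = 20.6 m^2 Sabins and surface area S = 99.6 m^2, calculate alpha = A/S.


Absorption coefficient = absorbed power / incident power
alpha = A / S = 20.6 / 99.6 = 0.20683


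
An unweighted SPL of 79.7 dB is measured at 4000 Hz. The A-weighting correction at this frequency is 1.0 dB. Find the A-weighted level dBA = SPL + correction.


A-weighting table: 4000 Hz -> 1.0 dB correction
SPL_A = SPL + correction = 79.7 + (1.0) = 80.7 dBA


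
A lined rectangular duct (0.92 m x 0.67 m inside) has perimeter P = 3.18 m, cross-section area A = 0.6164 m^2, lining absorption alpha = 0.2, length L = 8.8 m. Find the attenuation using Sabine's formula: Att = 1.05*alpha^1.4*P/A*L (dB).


alpha^1.4 = 0.2^1.4 = 0.105061
Attenuation rate = 1.05 * alpha^1.4 * P / A
= 1.05 * 0.105061 * 3.18 / 0.6164 = 0.569109 dB/m
Total Att = 0.569109 * 8.8 = 5.0082 dB


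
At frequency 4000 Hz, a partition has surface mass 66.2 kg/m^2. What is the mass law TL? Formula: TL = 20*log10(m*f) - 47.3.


m * f = 66.2 * 4000 = 264800
20*log10(264800) = 108.458 dB
TL = 108.458 - 47.3 = 61.158 dB


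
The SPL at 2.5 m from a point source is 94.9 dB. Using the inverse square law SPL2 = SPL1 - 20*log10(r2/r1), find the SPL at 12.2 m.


r2/r1 = 12.2/2.5 = 4.88
Correction = 20*log10(4.88) = 13.7684 dB
SPL2 = 94.9 - 13.7684 = 81.132 dB


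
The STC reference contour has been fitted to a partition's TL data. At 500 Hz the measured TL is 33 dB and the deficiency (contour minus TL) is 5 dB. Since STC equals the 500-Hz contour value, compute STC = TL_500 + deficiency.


By ASTM E413, STC = value of the fitted reference contour at 500 Hz.
Contour value at 500 Hz = TL_500 + deficiency = 33 + 5 = 38
STC = 38


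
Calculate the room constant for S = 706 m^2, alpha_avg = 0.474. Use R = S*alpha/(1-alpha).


R = 706 * 0.474 / (1 - 0.474) = 636.21 m^2


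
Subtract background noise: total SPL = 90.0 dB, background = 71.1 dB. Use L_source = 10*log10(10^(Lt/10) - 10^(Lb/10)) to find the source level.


10^(90.0/10) = 1e+09
10^(71.1/10) = 1.28825e+07
Difference = 1e+09 - 1.28825e+07 = 9.87118e+08
L_source = 10*log10(9.87118e+08) = 89.944 dB


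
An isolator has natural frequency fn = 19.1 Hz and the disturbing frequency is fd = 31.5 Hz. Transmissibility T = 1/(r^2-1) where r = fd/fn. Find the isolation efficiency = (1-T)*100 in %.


r = 31.5 / 19.1 = 1.64921
r^2 - 1 = 1.64921^2 - 1 = 1.71989
T = 1/1.71989 = 0.581433
Efficiency = (1 - 0.581433)*100 = 41.857 %


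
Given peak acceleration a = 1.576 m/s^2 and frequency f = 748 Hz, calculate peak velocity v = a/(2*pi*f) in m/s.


omega = 2*pi*f = 2*pi*748 = 4699.82 rad/s
v = a / omega = 1.576 / 4699.82 = 0.00033533 m/s


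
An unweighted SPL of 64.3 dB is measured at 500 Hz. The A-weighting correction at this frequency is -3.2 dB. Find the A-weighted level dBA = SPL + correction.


A-weighting table: 500 Hz -> -3.2 dB correction
SPL_A = SPL + correction = 64.3 + (-3.2) = 61.1 dBA


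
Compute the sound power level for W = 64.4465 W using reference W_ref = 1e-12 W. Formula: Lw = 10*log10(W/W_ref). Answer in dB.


W / W_ref = 64.4465 / 1e-12 = 6.44465e+13
Lw = 10 * log10(6.44465e+13) = 138.09 dB


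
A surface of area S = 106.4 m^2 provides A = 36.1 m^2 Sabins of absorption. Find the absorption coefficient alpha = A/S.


Absorption coefficient = absorbed power / incident power
alpha = A / S = 36.1 / 106.4 = 0.33929


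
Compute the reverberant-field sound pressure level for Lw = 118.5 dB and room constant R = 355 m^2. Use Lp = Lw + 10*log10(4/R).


4/R = 4/355 = 0.0112676
Lp = 118.5 + 10*log10(0.0112676) = 99.018 dB


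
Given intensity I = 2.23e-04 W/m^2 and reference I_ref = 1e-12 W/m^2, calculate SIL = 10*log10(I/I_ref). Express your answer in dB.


I / I_ref = 2.23e-04 / 1e-12 = 2.23e+08
SIL = 10 * log10(2.23e+08) = 83.483 dB


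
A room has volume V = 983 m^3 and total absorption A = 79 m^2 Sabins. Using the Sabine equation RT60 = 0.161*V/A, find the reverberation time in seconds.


RT60 = 0.161 * 983 / 79 = 2.0033 s


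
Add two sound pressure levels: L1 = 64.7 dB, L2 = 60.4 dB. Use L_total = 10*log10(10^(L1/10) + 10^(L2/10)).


10^(64.7/10) = 2.95121e+06
10^(60.4/10) = 1.09648e+06
Sum = 2.95121e+06 + 1.09648e+06 = 4.04769e+06
L_total = 10*log10(4.04769e+06) = 66.072 dB


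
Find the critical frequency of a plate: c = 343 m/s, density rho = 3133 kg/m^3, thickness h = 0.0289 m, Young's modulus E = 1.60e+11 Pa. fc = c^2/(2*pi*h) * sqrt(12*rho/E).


12*rho/E = 12*3133/1.60e+11 = 2.34975e-07
sqrt(12*rho/E) = sqrt(2.34975e-07) = 0.000484742
c^2/(2*pi*h) = 343^2/(2*pi*0.0289) = 647904
fc = 647904 * 0.000484742 = 314.07 Hz


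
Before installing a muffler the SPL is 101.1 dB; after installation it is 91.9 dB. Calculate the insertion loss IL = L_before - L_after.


Insertion loss = SPL without muffler - SPL with muffler
IL = 101.1 - 91.9 = 9.2 dB


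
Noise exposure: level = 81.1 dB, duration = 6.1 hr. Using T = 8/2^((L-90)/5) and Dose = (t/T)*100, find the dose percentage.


T_allowed = 8 / 2^((81.1 - 90)/5) = 27.4741 hr
Dose = 6.1 / 27.4741 * 100 = 22.203 %


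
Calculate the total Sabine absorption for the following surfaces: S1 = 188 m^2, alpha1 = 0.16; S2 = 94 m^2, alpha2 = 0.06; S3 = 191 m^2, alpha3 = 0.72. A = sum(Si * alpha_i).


188 * 0.16 = 30.08
94 * 0.06 = 5.64
191 * 0.72 = 137.52
A_total = 30.08 + 5.64 + 137.52 = 173.24 m^2


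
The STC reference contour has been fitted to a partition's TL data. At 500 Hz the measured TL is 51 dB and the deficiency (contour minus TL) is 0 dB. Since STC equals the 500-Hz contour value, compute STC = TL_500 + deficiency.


By ASTM E413, STC = value of the fitted reference contour at 500 Hz.
Contour value at 500 Hz = TL_500 + deficiency = 51 + 0 = 51
STC = 51


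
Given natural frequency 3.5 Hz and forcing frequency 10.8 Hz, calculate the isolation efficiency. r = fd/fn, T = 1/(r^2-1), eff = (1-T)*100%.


r = 10.8 / 3.5 = 3.08571
r^2 - 1 = 3.08571^2 - 1 = 8.52161
T = 1/8.52161 = 0.117349
Efficiency = (1 - 0.117349)*100 = 88.265 %


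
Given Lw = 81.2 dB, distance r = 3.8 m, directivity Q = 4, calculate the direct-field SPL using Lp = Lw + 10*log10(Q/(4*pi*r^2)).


4*pi*r^2 = 4*pi*3.8^2 = 181.458 m^2
Q / (4*pi*r^2) = 4 / 181.458 = 0.0220437
Lp = 81.2 + 10*log10(0.0220437) = 64.633 dB


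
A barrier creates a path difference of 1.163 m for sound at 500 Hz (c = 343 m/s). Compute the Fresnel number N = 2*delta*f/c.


N = 2*delta*f/c = 2*delta/lambda, where lambda = c/f
lambda = 343 / 500 = 0.686 m
N = 2 * 1.163 / 0.686 = 3.3907


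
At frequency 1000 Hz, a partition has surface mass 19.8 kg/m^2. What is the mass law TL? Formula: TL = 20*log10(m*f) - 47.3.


m * f = 19.8 * 1000 = 19800
20*log10(19800) = 85.9333 dB
TL = 85.9333 - 47.3 = 38.633 dB


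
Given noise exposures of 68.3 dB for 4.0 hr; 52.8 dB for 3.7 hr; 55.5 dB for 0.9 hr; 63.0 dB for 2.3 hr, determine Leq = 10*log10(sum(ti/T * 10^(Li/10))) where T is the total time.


T_total = 4.0 + 3.7 + 0.9 + 2.3 = 10.9 hr
(4.0/10.9) * 10^(68.3/10) = 2.48104e+06
(3.7/10.9) * 10^(52.8/10) = 64680.8
(0.9/10.9) * 10^(55.5/10) = 29296.5
(2.3/10.9) * 10^(63.0/10) = 421019
Sum = 2.48104e+06 + 64680.8 + 29296.5 + 421019 = 2.99604e+06
Leq = 10*log10(2.99604e+06) = 64.765 dB


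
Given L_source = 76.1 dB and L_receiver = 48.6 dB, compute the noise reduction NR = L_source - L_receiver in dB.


NR = L_source - L_receiver (difference between source and receiving room levels)
NR = 76.1 - 48.6 = 27.5 dB


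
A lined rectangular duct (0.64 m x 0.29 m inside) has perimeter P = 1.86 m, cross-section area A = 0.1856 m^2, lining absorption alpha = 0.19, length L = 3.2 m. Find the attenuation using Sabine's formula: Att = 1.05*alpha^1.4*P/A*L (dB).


alpha^1.4 = 0.19^1.4 = 0.0977811
Attenuation rate = 1.05 * alpha^1.4 * P / A
= 1.05 * 0.0977811 * 1.86 / 0.1856 = 1.02891 dB/m
Total Att = 1.02891 * 3.2 = 3.2925 dB


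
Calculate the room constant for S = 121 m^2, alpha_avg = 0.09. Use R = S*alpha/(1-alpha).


R = 121 * 0.09 / (1 - 0.09) = 11.967 m^2


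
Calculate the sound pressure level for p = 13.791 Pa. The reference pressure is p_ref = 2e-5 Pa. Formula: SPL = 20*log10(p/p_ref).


p / p_ref = 13.791 / 2e-5 = 689550
SPL = 20 * log10(689550) = 116.77 dB


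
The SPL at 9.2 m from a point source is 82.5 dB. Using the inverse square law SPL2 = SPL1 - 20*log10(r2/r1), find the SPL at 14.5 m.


r2/r1 = 14.5/9.2 = 1.57609
Correction = 20*log10(1.57609) = 3.95162 dB
SPL2 = 82.5 - 3.95162 = 78.548 dB


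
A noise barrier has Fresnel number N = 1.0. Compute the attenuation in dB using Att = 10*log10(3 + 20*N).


3 + 20*N = 3 + 20*1.0 = 23
Att = 10*log10(23) = 13.617 dB


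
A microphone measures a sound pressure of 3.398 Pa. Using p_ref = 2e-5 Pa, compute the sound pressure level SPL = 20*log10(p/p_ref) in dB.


p / p_ref = 3.398 / 2e-5 = 169900
SPL = 20 * log10(169900) = 104.6 dB


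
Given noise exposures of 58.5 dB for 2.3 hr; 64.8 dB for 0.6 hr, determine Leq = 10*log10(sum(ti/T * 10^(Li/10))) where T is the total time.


T_total = 2.3 + 0.6 = 2.9 hr
(2.3/2.9) * 10^(58.5/10) = 561474
(0.6/2.9) * 10^(64.8/10) = 624818
Sum = 561474 + 624818 = 1.18629e+06
Leq = 10*log10(1.18629e+06) = 60.742 dB


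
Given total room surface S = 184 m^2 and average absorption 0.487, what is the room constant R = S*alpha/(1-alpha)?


R = 184 * 0.487 / (1 - 0.487) = 174.67 m^2


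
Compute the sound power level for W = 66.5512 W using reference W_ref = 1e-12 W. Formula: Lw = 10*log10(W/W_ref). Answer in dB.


W / W_ref = 66.5512 / 1e-12 = 6.65512e+13
Lw = 10 * log10(6.65512e+13) = 138.23 dB


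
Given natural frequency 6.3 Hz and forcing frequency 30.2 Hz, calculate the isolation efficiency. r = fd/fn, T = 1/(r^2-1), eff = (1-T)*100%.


r = 30.2 / 6.3 = 4.79365
r^2 - 1 = 4.79365^2 - 1 = 21.9791
T = 1/21.9791 = 0.0454978
Efficiency = (1 - 0.0454978)*100 = 95.45 %


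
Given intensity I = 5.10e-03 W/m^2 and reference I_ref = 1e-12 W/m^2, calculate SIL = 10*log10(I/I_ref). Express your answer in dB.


I / I_ref = 5.10e-03 / 1e-12 = 5.1e+09
SIL = 10 * log10(5.1e+09) = 97.076 dB


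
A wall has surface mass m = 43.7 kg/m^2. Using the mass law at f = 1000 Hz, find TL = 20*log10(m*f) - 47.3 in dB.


m * f = 43.7 * 1000 = 43700
20*log10(43700) = 92.8096 dB
TL = 92.8096 - 47.3 = 45.51 dB


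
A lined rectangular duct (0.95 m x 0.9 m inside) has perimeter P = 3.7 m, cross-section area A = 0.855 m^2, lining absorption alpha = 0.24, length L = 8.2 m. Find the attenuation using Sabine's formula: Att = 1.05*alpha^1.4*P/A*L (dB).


alpha^1.4 = 0.24^1.4 = 0.135611
Attenuation rate = 1.05 * alpha^1.4 * P / A
= 1.05 * 0.135611 * 3.7 / 0.855 = 0.616197 dB/m
Total Att = 0.616197 * 8.2 = 5.0528 dB


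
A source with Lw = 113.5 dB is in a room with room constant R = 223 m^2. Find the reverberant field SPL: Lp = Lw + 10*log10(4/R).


4/R = 4/223 = 0.0179372
Lp = 113.5 + 10*log10(0.0179372) = 96.038 dB
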